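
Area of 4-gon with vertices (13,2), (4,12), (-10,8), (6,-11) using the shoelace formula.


sum(xi*y_{i+1}) = 13*12 + 4*8 - 10*(-11) + 6*2 = 310
sum(yi*x_{i+1}) = 2*4 + 12*(-10) + 8*6 - 11*13 = -207
Area = |310 + 207|/2 = 517/2 = 258.5000

258.5000 sq units


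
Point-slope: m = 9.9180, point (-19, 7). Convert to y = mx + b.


y - 7 = 9.9180(x + 19)
y = 9.9180x + 7 - 9.9180*(-19)
y = 9.9180x + 195.4420

y = 9.9180x + 195.4420


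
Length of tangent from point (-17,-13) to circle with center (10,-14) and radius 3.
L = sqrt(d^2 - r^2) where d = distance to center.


d = sqrt((-17-10)^2 + (-13+ 14)^2) = sqrt(729+1) = 27.0185
L = sqrt(730.0000 - 9) = sqrt(721.0000) = 26.8514

26.8514


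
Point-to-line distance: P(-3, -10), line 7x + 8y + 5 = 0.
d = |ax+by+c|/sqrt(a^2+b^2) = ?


|7*(-3) + 8*(-10) + 5| = |-96| = 96
sqrt(49 + 64) = sqrt(113) = 10.6301
d = 96/sqrt(113) = 9.0309

9.0309


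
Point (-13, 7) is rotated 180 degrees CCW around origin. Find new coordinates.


cos(180) = -1, sin(180) = 0
x' = -13*(-1) - 7*0 = 13
y' = -13*0 + 7*(-1) = -7

(13, -7)


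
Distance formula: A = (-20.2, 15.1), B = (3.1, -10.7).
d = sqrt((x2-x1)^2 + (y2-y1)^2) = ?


dx = 3.1 + 20.2 = 23.3
dy = -10.7 - 15.1 = -25.8
d = sqrt(542.89 + 665.64) = sqrt(1208.53) = 34.7639

34.7639


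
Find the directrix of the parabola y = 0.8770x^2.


a = 0.8770
1/(4a) = 0.2851
directrix: y = -0.2851 = -0.2851

y = -0.2851


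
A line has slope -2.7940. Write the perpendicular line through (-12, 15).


Perpendicular slope = -1/m1 = -1/(-2.7940) = 0.3579
b2 = y0 - m2*x0 = 15 - 12/(-2.7940) = 15 + 4.2949 = 19.2949

y = 0.3579x + 19.2949


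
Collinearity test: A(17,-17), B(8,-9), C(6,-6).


17*(-9+ 6) + 8*(-6+ 17) + 6*(-17+ 9)
= -51 + 88 - 48 = -11

No, not collinear (determinant = -11)


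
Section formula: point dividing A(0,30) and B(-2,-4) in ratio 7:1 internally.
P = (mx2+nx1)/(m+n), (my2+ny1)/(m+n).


Px = (7*(-2) + 1*0)/8 = -14/8 = -1.7500
Py = (7*(-4) + 1*30)/8 = 2/8 = 0.2500

P = (-1.7500, 0.2500)


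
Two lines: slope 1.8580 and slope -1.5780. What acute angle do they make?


m1-m2 = 3.436
1+m1*m2 = -1.931924
tan(theta) = |3.436/(-1.931924)| = 1.778538
theta = arctan(|3.436/(-1.931924)|) = 60.6527 degrees (acute angle)

60.6527 degrees


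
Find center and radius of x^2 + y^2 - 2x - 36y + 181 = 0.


h = -D/2 = 2/2 = 1
k = -E/2 = 36/2 = 18
r^2 = h^2 + k^2 - F = 1 + 324 - 181 = 144
r = 12

Center (1, 18), radius = 12


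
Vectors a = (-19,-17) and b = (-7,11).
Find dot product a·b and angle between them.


a·b = -19*(-7) - 17*11 = 133 - 187 = -54
|a| = sqrt(361+289) = 25.4951
|b| = sqrt(49+121) = 13.0384
cos(theta) = -54/(sqrt(650)*sqrt(170)) = -54/sqrt(110500) = -0.162447
theta = arccos(-54/sqrt(110500)) = 99.3490 degrees

a·b = -54, theta = 99.3490 deg


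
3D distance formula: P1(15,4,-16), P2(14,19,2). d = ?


dx=-1, dy=15, dz=18
d = sqrt(1+225+324) = sqrt(550) = 23.4521

23.4521


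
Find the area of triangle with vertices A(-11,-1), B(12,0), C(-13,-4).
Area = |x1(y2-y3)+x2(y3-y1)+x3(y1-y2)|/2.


-11*(0+ 4) = -44
12*(-4+ 1) = -36
-13*(-1-0) = 13
sum = -67
Area = |-67|/2 = 33.5000

33.5000 sq units


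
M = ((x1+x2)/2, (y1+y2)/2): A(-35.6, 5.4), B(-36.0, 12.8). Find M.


Mx = (-35.6 - 36.0)/2 = -71.6/2 = -35.8000
My = (5.4 + 12.8)/2 = 18.2/2 = 9.1000

(-35.8000, 9.1000)


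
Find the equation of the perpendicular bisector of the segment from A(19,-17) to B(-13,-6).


Midpoint = (3, -11.5)
Slope of AB = dy/dx = 11/(-32) = -0.3438
Perp slope = -dx/dy = 32/11 = 2.9091
b = My - (perp slope)*Mx = -11.5 + (-32*3)/11 = -11.5 - 8.7273 = -20.2273

y = 2.9091x - 20.2273


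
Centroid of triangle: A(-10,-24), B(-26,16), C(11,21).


Gx = (-10- 26+11)/3 = -25/3 = -8.3333
Gy = (-24+16+21)/3 = 13/3 = 4.3333

G = (-8.3333, 4.3333)


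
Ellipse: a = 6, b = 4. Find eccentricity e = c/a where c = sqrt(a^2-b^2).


c = sqrt(36-16) = sqrt(20) = 4.4721
e = c/a = sqrt(20)/6 = 0.7454

e = 0.7454


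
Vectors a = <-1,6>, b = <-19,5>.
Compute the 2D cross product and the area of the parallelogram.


cross = -1*5 - 6*(-19) = -5 + 114 = 109
Parallelogram area = |109| = 109

cross = 109, parallelogram area = 109


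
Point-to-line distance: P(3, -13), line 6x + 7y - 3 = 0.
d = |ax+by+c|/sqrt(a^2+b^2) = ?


|6*3 + 7*(-13) - 3| = |-76| = 76
sqrt(36 + 49) = sqrt(85) = 9.2195
d = 76/sqrt(85) = 8.2434

8.2434


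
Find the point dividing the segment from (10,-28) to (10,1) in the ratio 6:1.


Px = (6*10 + 1*10)/7 = 70/7 = 10.0000
Py = (6*1 + 1*(-28))/7 = -22/7 = -3.1429

P = (10.0000, -3.1429)


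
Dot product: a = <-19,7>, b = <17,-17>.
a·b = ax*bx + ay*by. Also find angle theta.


a·b = -19*17 + 7*(-17) = -323 - 119 = -442
|a| = sqrt(361+49) = 20.2485
|b| = sqrt(289+289) = 24.0416
cos(theta) = -442/(sqrt(410)*sqrt(578)) = -442/sqrt(236980) = -0.907959
theta = arccos(-442/sqrt(236980)) = 155.2249 degrees

a·b = -442, theta = 155.2249 deg


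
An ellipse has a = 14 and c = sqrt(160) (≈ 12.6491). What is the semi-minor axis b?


b^2 = 14^2 - (sqrt(160))^2 = 196 - 160 = 36
b = sqrt(36) = 6

b = 6


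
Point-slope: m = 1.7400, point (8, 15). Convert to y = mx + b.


y - 15 = 1.7400(x - 8)
y = 1.7400x + 15 - 1.7400*8
y = 1.7400x + 1.0800

y = 1.7400x + 1.0800


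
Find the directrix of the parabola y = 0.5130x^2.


a = 0.5130
1/(4a) = 0.4873
directrix: y = -0.4873 = -0.4873

y = -0.4873


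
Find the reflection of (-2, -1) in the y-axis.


Reflection rule for y-axis: (-x, y)
(-2, -1) -> (2, -1)

(2, -1)


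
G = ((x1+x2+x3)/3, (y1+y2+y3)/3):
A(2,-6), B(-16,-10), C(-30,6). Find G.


Gx = (2- 16- 30)/3 = -44/3 = -14.6667
Gy = (-6- 10+6)/3 = -10/3 = -3.3333

G = (-14.6667, -3.3333)


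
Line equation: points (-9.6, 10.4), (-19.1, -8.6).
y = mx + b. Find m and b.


m = (-19.0)/(-9.5) = 2.0000
b = y1 - m*x1 = 10.4 - (-19.0*(-9.6))/(-9.5) = 10.4 + 19.2000 = 29.6000

y = 2.0000x + 29.6000


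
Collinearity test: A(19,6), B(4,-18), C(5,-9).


19*(-18+ 9) + 4*(-9-6) + 5*(6+ 18)
= -171 - 60 + 120 = -111

No, not collinear (determinant = -111)


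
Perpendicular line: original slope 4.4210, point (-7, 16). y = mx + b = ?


Perpendicular slope = -1/m1 = -1/4.4210 = -0.2262
b2 = y0 - m2*x0 = 16 - 7/4.4210 = 16 - 1.5834 = 14.4166

y = -0.2262x + 14.4166


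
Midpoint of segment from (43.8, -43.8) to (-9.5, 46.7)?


Mx = (43.8 - 9.5)/2 = 34.3/2 = 17.1500
My = (-43.8 + 46.7)/2 = 2.9/2 = 1.4500

(17.1500, 1.4500)


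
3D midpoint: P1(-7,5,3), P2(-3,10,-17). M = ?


Mx = (-7- 3)/2 = -5.0000
My = (5+10)/2 = 7.5000
Mz = (3- 17)/2 = -7.0000

M = (-5.0000, 7.5000, -7.0000)


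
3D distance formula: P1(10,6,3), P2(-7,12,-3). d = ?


dx=-17, dy=6, dz=-6
d = sqrt(289+36+36) = sqrt(361) = 19.0000

19.0000


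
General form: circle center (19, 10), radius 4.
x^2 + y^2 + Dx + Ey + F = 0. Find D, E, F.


(x-19)^2 + (y-10)^2 = 4^2
D = -2h = -38, E = -2k = -20
F = h^2+k^2-r^2 = 361+100-16 = 445

D = -38, E = -20, F = 445


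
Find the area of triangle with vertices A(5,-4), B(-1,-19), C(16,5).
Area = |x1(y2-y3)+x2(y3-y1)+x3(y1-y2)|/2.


5*(-19-5) = -120
-1*(5+ 4) = -9
16*(-4+ 19) = 240
sum = 111
Area = |111|/2 = 55.5000

55.5000 sq units


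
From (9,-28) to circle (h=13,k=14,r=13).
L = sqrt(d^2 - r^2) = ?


d = sqrt((9-13)^2 + (-28-14)^2) = sqrt(16+1764) = 42.1900
L = sqrt(1780.0000 - 169) = sqrt(1611.0000) = 40.1373

40.1373


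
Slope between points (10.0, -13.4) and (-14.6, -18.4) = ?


dy = -18.4 + 13.4 = -5
dx = -14.6 - 10.0 = -24.6
m = -5/(-24.6) = 0.2033

m = 0.2033


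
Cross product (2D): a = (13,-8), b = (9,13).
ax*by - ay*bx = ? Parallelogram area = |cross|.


cross = 13*13 + 8*9 = 169 + 72 = 241
Parallelogram area = |241| = 241

cross = 241, parallelogram area = 241


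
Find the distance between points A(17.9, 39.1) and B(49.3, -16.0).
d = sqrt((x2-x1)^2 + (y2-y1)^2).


dx = 49.3 - 17.9 = 31.4
dy = -16.0 - 39.1 = -55.1
d = sqrt(985.96 + 3036.01) = sqrt(4021.97) = 63.4190

63.4190


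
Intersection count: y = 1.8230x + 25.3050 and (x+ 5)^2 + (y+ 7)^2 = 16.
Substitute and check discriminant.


Substitute y = 1.8230x + 25.3050: (x+ 5)^2 + (1.8230x+25.3050+ 7)^2 = 16
Expand to Ax^2 + Bx + C = 0, where b-k = 32.305
A = 1+m^2 = 4.323329
B = 2(m(b-k) - h) = 2(1.8230*32.305 + 5) = 127.78403
C = h^2 + (b-k)^2 - r^2 = 25 + 1043.613025 - 16 = 1052.613025
disc = B^2-4AC = 16328.7583 - 18203.1697 = -1874.4114
disc < 0

0 intersection points


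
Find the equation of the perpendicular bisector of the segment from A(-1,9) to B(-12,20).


Midpoint = (-6.5, 14.5)
Slope of AB = dy/dx = 11/(-11) = -1.0000
Perp slope = -dx/dy = 11/11 = 1.0000
b = My - (perp slope)*Mx = 14.5 + (-11*(-6.5))/11 = 14.5 + 6.5000 = 21.0000

y = 1.0000x + 21.0000


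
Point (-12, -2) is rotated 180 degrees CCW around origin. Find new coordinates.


cos(180) = -1, sin(180) = 0
x' = -12*(-1) + 2*0 = 12
y' = -12*0 - 2*(-1) = 2

(12, 2)


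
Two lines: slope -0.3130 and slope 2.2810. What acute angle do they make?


m1-m2 = -2.594
1+m1*m2 = 0.286047
tan(theta) = |-2.594/0.286047| = 9.068440
theta = arctan(|-2.594/0.286047|) = 83.7073 degrees (acute angle)

83.7073 degrees


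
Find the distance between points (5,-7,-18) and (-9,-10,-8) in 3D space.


dx=-14, dy=-3, dz=10
d = sqrt(196+9+100) = sqrt(305) = 17.4642

17.4642


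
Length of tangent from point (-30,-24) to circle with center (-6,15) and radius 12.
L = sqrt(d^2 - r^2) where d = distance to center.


d = sqrt((-30+ 6)^2 + (-24-15)^2) = sqrt(576+1521) = 45.7930
L = sqrt(2097.0000 - 144) = sqrt(1953.0000) = 44.1928

44.1928


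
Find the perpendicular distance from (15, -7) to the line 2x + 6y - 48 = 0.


|2*15 + 6*(-7) - 48| = |-60| = 60
sqrt(4 + 36) = sqrt(40) = 6.3246
d = 60/sqrt(40) = 9.4868

9.4868


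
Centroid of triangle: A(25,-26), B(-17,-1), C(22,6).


Gx = (25- 17+22)/3 = 30/3 = 10.0000
Gy = (-26- 1+6)/3 = -21/3 = -7.0000

G = (10.0000, -7.0000)


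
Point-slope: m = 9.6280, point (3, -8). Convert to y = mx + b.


y + 8 = 9.6280(x - 3)
y = 9.6280x - 8 - 9.6280*3
y = 9.6280x - 36.8840

y = 9.6280x - 36.8840


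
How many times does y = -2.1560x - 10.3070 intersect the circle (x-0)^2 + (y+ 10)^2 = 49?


Substitute y = -2.1560x - 10.3070: (x-0)^2 + (-2.1560x- 10.3070+ 10)^2 = 49
Expand to Ax^2 + Bx + C = 0, where b-k = -0.307
A = 1+m^2 = 5.648336
B = 2(m(b-k) - h) = 2(-2.1560*(-0.307) - 0) = 1.323784
C = h^2 + (b-k)^2 - r^2 = 0 + 0.094249 - 49 = -48.905751
disc = B^2-4AC = 1.7524 + 1104.9445 = 1106.6969
disc > 0

2 intersection points


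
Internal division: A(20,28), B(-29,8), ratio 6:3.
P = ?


Px = (6*(-29) + 3*20)/9 = -114/9 = -12.6667
Py = (6*8 + 3*28)/9 = 132/9 = 14.6667

P = (-12.6667, 14.6667)


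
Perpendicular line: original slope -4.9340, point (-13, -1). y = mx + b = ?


Perpendicular slope = -1/m1 = -1/(-4.9340) = 0.2027
b2 = y0 - m2*x0 = -1 - 13/(-4.9340) = -1 + 2.6348 = 1.6348

y = 0.2027x + 1.6348


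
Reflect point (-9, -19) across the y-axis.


Reflection rule for y-axis: (-x, y)
(-9, -19) -> (9, -19)

(9, -19)


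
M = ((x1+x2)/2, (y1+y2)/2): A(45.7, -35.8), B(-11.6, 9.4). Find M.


Mx = (45.7 - 11.6)/2 = 34.1/2 = 17.0500
My = (-35.8 + 9.4)/2 = -26.4/2 = -13.2000

(17.0500, -13.2000)


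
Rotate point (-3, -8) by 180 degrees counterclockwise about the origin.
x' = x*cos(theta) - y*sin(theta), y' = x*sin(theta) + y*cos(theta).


cos(180) = -1, sin(180) = 0
x' = -3*(-1) + 8*0 = 3
y' = -3*0 - 8*(-1) = 8

(3, 8)


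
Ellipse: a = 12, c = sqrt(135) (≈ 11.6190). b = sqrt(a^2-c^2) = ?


b^2 = 12^2 - (sqrt(135))^2 = 144 - 135 = 9
b = sqrt(9) = 3

b = 3


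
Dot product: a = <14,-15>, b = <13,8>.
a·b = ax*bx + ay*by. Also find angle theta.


a·b = 14*13 - 15*8 = 182 - 120 = 62
|a| = sqrt(196+225) = 20.5183
|b| = sqrt(169+64) = 15.2643
cos(theta) = 62/(sqrt(421)*sqrt(233)) = 62/sqrt(98093) = 0.197958
theta = arccos(62/sqrt(98093)) = 78.5824 degrees

a·b = 62, theta = 78.5824 deg


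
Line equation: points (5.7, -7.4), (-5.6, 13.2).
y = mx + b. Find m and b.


m = (20.6)/(-11.3) = -1.8230
b = y1 - m*x1 = -7.4 - (20.6*5.7)/(-11.3) = -7.4 + 10.3912 = 2.9912

y = -1.8230x + 2.9912


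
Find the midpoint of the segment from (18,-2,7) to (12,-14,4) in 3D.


Mx = (18+12)/2 = 15.0000
My = (-2- 14)/2 = -8.0000
Mz = (7+4)/2 = 5.5000

M = (15.0000, -8.0000, 5.5000)


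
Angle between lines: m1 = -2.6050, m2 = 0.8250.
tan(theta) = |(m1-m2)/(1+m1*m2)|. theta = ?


m1-m2 = -3.43
1+m1*m2 = -1.149125
tan(theta) = |-3.43/(-1.149125)| = 2.984880
theta = arctan(|-3.43/(-1.149125)|) = 71.4780 degrees (acute angle)

71.4780 degrees


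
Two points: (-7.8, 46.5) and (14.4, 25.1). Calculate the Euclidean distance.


dx = 14.4 + 7.8 = 22.2
dy = 25.1 - 46.5 = -21.4
d = sqrt(492.84 + 457.96) = sqrt(950.8) = 30.8350

30.8350


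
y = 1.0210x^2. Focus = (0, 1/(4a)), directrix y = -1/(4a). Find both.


a = 1.0210
1/(4a) = 0.2449
Focus = (0, 0.2449)
Directrix: y = -0.2449

Focus = (0, 0.2449), Directrix: y = -0.2449


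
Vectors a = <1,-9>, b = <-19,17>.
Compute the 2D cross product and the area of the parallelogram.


cross = 1*17 + 9*(-19) = 17 - 171 = -154
Parallelogram area = |-154| = 154

cross = -154, parallelogram area = 154


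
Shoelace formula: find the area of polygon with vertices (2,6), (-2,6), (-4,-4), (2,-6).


sum(xi*y_{i+1}) = 2*6 - 2*(-4) - 4*(-6) + 2*6 = 56
sum(yi*x_{i+1}) = 6*(-2) + 6*(-4) - 4*2 - 6*2 = -56
Area = |56 + 56|/2 = 112/2 = 56.0000

56.0000 sq units


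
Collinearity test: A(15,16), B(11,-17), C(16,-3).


15*(-17+ 3) + 11*(-3-16) + 16*(16+ 17)
= -210 - 209 + 528 = 109

No, not collinear (determinant = 109)


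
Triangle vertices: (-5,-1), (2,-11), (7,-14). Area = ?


-5*(-11+ 14) = -15
2*(-14+ 1) = -26
7*(-1+ 11) = 70
sum = 29
Area = |29|/2 = 14.5000

14.5000 sq units


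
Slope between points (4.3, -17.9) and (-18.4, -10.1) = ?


dy = -10.1 + 17.9 = 7.8
dx = -18.4 - 4.3 = -22.7
m = 7.8/(-22.7) = -0.3436

m = -0.3436


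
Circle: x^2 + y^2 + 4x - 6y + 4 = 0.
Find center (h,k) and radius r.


h = -D/2 = -4/2 = -2
k = -E/2 = 6/2 = 3
r^2 = h^2 + k^2 - F = 4 + 9 - 4 = 9
r = 3

Center (-2, 3), radius = 3


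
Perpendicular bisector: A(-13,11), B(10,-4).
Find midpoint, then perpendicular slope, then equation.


Midpoint = (-1.5, 3.5)
Slope of AB = dy/dx = -15/23 = -0.6522
Perp slope = -dx/dy = 23/15 = 1.5333
b = My - (perp slope)*Mx = 3.5 + (23*(-1.5))/(-15) = 3.5 + 2.3000 = 5.8000

y = 1.5333x + 5.8000


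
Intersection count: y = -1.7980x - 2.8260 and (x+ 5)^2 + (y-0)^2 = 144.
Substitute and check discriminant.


Substitute y = -1.7980x - 2.8260: (x+ 5)^2 + (-1.7980x- 2.8260-0)^2 = 144
Expand to Ax^2 + Bx + C = 0, where b-k = -2.826
A = 1+m^2 = 4.232804
B = 2(m(b-k) - h) = 2(-1.7980*(-2.826) + 5) = 20.162296
C = h^2 + (b-k)^2 - r^2 = 25 + 7.986276 - 144 = -111.013724
disc = B^2-4AC = 406.5182 + 1879.5973 = 2286.1155
disc > 0

2 intersection points


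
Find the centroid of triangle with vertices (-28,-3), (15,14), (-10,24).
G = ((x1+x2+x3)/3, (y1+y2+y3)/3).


Gx = (-28+15- 10)/3 = -23/3 = -7.6667
Gy = (-3+14+24)/3 = 35/3 = 11.6667

G = (-7.6667, 11.6667)


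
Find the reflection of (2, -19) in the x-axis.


Reflection rule for x-axis: (x, -y)
(2, -19) -> (2, 19)

(2, 19)


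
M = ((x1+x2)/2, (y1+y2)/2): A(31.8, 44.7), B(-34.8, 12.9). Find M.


Mx = (31.8 - 34.8)/2 = -3/2 = -1.5000
My = (44.7 + 12.9)/2 = 57.6/2 = 28.8000

(-1.5000, 28.8000)


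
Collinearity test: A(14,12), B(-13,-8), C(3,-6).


14*(-8+ 6) - 13*(-6-12) + 3*(12+ 8)
= -28 + 234 + 60 = 266

No, not collinear (determinant = 266)


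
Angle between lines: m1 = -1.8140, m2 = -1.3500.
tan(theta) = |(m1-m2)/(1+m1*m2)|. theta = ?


m1-m2 = -0.464
1+m1*m2 = 3.4489
tan(theta) = |-0.464/3.4489| = 0.134536
theta = arctan(|-0.464/3.4489|) = 7.6623 degrees (acute angle)

7.6623 degrees


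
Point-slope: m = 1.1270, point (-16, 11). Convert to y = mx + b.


y - 11 = 1.1270(x + 16)
y = 1.1270x + 11 - 1.1270*(-16)
y = 1.1270x + 29.0320

y = 1.1270x + 29.0320


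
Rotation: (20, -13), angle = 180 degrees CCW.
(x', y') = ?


cos(180) = -1, sin(180) = 0
x' = 20*(-1) + 13*0 = -20
y' = 20*0 - 13*(-1) = 13

(-20, 13)


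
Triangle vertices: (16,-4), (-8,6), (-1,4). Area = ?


16*(6-4) = 32
-8*(4+ 4) = -64
-1*(-4-6) = 10
sum = -22
Area = |-22|/2 = 11.0000

11.0000 sq units


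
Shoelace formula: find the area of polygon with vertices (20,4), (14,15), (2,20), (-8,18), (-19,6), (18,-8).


sum(xi*y_{i+1}) = 20*15 + 14*20 + 2*18 - 8*6 - 19*(-8) + 18*4 = 792
sum(yi*x_{i+1}) = 4*14 + 15*2 + 20*(-8) + 18*(-19) + 6*18 - 8*20 = -468
Area = |792 + 468|/2 = 1260/2 = 630.0000

630.0000 sq units


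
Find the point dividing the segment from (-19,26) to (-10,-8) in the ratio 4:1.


Px = (4*(-10) + 1*(-19))/5 = -59/5 = -11.8000
Py = (4*(-8) + 1*26)/5 = -6/5 = -1.2000

P = (-11.8000, -1.2000)


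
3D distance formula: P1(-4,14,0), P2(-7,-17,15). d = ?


dx=-3, dy=-31, dz=15
d = sqrt(9+961+225) = sqrt(1195) = 34.5688

34.5688


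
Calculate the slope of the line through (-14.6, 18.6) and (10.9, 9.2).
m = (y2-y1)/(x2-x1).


dy = 9.2 - 18.6 = -9.4
dx = 10.9 + 14.6 = 25.5
m = -9.4/25.5 = -0.3686

m = -0.3686


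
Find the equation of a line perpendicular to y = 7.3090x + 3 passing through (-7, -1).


Perpendicular slope = -1/m1 = -1/7.3090 = -0.1368
b2 = y0 - m2*x0 = -1 - 7/7.3090 = -1 - 0.9577 = -1.9577

y = -0.1368x - 1.9577


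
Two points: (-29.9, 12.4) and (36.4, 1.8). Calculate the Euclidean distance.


dx = 36.4 + 29.9 = 66.3
dy = 1.8 - 12.4 = -10.6
d = sqrt(4395.69 + 112.36) = sqrt(4508.05) = 67.1420

67.1420


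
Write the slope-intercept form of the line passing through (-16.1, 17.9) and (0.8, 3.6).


m = (-14.3)/(16.9) = -0.8462
b = y1 - m*x1 = 17.9 - (-14.3*(-16.1))/(16.9) = 17.9 - 13.6231 = 4.2769

y = -0.8462x + 4.2769


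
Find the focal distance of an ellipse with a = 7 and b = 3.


c^2 = 7^2 - 3^2 = 49 - 9 = 40
c = sqrt(40) = 6.3246

c = 6.3246


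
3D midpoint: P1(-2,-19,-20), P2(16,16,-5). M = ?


Mx = (-2+16)/2 = 7.0000
My = (-19+16)/2 = -1.5000
Mz = (-20- 5)/2 = -12.5000

M = (7.0000, -1.5000, -12.5000)


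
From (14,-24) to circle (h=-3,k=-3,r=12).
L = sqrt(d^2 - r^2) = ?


d = sqrt((14+ 3)^2 + (-24+ 3)^2) = sqrt(289+441) = 27.0185
L = sqrt(730.0000 - 144) = sqrt(586.0000) = 24.2074

24.2074


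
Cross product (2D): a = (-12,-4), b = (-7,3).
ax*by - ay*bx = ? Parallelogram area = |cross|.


cross = -12*3 + 4*(-7) = -36 - 28 = -64
Parallelogram area = |-64| = 64

cross = -64, parallelogram area = 64


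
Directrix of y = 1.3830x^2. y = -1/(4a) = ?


a = 1.3830
1/(4a) = 0.1808
directrix: y = -0.1808 = -0.1808

y = -0.1808


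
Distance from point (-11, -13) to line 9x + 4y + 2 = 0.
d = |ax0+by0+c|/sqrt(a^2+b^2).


|9*(-11) + 4*(-13) + 2| = |-149| = 149
sqrt(81 + 16) = sqrt(97) = 9.8489
d = 149/sqrt(97) = 15.1287

15.1287


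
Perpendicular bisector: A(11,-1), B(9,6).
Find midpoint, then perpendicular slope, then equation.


Midpoint = (10, 2.5)
Slope of AB = dy/dx = 7/(-2) = -3.5000
Perp slope = -dx/dy = 2/7 = 0.2857
b = My - (perp slope)*Mx = 2.5 + (-2*10)/7 = 2.5 - 2.8571 = -0.3571

y = 0.2857x - 0.3571


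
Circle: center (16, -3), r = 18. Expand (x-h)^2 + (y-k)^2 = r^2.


(x-16)^2 + (y+ 3)^2 = 18^2
D = -2h = -32, E = -2k = 6
F = h^2+k^2-r^2 = 256+9-324 = -59

x^2 + y^2 - 32x + 6y - 59 = 0


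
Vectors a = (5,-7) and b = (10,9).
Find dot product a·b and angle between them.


a·b = 5*10 - 7*9 = 50 - 63 = -13
|a| = sqrt(25+49) = 8.6023
|b| = sqrt(100+81) = 13.4536
cos(theta) = -13/(sqrt(74)*sqrt(181)) = -13/sqrt(13394) = -0.112328
theta = arccos(-13/sqrt(13394)) = 96.4495 degrees

a·b = -13, theta = 96.4495 deg


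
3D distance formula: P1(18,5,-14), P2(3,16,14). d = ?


dx=-15, dy=11, dz=28
d = sqrt(225+121+784) = sqrt(1130) = 33.6155

33.6155


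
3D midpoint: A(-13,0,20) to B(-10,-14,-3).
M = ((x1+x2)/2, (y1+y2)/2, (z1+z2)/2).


Mx = (-13- 10)/2 = -11.5000
My = (0- 14)/2 = -7.0000
Mz = (20- 3)/2 = 8.5000

M = (-11.5000, -7.0000, 8.5000)


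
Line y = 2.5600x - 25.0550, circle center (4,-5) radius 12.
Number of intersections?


Substitute y = 2.5600x - 25.0550: (x-4)^2 + (2.5600x- 25.0550+ 5)^2 = 144
Expand to Ax^2 + Bx + C = 0, where b-k = -20.055
A = 1+m^2 = 7.5536
B = 2(m(b-k) - h) = 2(2.5600*(-20.055) - 4) = -110.6816
C = h^2 + (b-k)^2 - r^2 = 16 + 402.203025 - 144 = 274.203025
disc = B^2-4AC = 12250.4166 - 8284.8799 = 3965.5367
disc > 0

2 intersection points


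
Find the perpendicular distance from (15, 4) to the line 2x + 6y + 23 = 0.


|2*15 + 6*4 + 23| = |77| = 77
sqrt(4 + 36) = sqrt(40) = 6.3246
d = 77/sqrt(40) = 12.1748

12.1748


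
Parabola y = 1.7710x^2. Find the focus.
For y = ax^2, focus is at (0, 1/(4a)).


a = 1.7710
4a = 7.0840
focus = (0, 1/7.0840) = (0, 0.1412)

Focus = (0, 0.1412)


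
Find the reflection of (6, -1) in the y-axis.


Reflection rule for y-axis: (-x, y)
(6, -1) -> (-6, -1)

(-6, -1)


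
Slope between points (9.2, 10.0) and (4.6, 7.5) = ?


dy = 7.5 - 10.0 = -2.5
dx = 4.6 - 9.2 = -4.6
m = -2.5/(-4.6) = 0.5435

m = 0.5435


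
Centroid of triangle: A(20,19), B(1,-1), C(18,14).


Gx = (20+1+18)/3 = 39/3 = 13.0000
Gy = (19- 1+14)/3 = 32/3 = 10.6667

G = (13.0000, 10.6667)


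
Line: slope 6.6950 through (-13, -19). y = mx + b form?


y + 19 = 6.6950(x + 13)
y = 6.6950x - 19 - 6.6950*(-13)
y = 6.6950x + 68.0350

y = 6.6950x + 68.0350


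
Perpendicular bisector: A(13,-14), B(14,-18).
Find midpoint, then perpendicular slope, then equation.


Midpoint = (13.5, -16)
Slope of AB = dy/dx = -4/1 = -4.0000
Perp slope = -dx/dy = 1/4 = 0.2500
b = My - (perp slope)*Mx = -16 + (1*13.5)/(-4) = -16 - 3.3750 = -19.3750

y = 0.2500x - 19.3750


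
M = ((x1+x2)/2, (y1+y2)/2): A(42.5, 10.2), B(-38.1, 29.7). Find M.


Mx = (42.5 - 38.1)/2 = 4.4/2 = 2.2000
My = (10.2 + 29.7)/2 = 39.9/2 = 19.9500

(2.2000, 19.9500)


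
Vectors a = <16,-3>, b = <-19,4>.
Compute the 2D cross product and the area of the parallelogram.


cross = 16*4 + 3*(-19) = 64 - 57 = 7
Parallelogram area = |7| = 7

cross = 7, parallelogram area = 7


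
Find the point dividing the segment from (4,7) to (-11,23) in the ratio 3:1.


Px = (3*(-11) + 1*4)/4 = -29/4 = -7.2500
Py = (3*23 + 1*7)/4 = 76/4 = 19.0000

P = (-7.2500, 19.0000)


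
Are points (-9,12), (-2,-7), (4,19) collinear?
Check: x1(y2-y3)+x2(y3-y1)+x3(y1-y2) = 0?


-9*(-7-19) - 2*(19-12) + 4*(12+ 7)
= 234 - 14 + 76 = 296

No, not collinear (determinant = 296)


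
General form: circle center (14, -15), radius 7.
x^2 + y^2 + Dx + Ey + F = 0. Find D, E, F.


(x-14)^2 + (y+ 15)^2 = 7^2
D = -2h = -28, E = -2k = 30
F = h^2+k^2-r^2 = 196+225-49 = 372

D = -28, E = 30, F = 372


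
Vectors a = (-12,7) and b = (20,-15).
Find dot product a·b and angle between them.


a·b = -12*20 + 7*(-15) = -240 - 105 = -345
|a| = sqrt(144+49) = 13.8924
|b| = sqrt(400+225) = 25.0000
cos(theta) = -345/(sqrt(193)*sqrt(625)) = -345/sqrt(120625) = -0.993346
theta = arccos(-345/sqrt(120625)) = 173.3865 degrees

a·b = -345, theta = 173.3865 deg


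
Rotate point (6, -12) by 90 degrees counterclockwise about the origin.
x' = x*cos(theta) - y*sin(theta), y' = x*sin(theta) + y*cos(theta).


cos(90) = 0, sin(90) = 1
x' = 6*0 + 12*1 = 12
y' = 6*1 - 12*0 = 6

(12, 6)


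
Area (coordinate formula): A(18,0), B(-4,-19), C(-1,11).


18*(-19-11) = -540
-4*(11-0) = -44
-1*(0+ 19) = -19
sum = -603
Area = |-603|/2 = 301.5000

301.5000 sq units


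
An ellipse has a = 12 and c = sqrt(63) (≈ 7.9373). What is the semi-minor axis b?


b^2 = 12^2 - (sqrt(63))^2 = 144 - 63 = 81
b = sqrt(81) = 9

b = 9


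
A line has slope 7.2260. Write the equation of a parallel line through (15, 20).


Parallel lines have equal slopes.
m2 = 7.2260
b2 = 20 - 7.2260*15 = -88.3900

y = 7.2260x - 88.3900


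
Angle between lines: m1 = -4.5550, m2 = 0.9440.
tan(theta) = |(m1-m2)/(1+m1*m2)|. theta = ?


m1-m2 = -5.499
1+m1*m2 = -3.29992
tan(theta) = |-5.499/(-3.29992)| = 1.666404
theta = arctan(|-5.499/(-3.29992)|) = 59.0323 degrees (acute angle)

59.0323 degrees


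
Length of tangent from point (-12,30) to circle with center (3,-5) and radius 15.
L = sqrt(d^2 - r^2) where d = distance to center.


d = sqrt((-12-3)^2 + (30+ 5)^2) = sqrt(225+1225) = 38.0789
L = sqrt(1450.0000 - 225) = sqrt(1225.0000) = 35.0000

35.0000


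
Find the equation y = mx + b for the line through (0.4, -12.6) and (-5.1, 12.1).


m = (24.7)/(-5.5) = -4.4909
b = y1 - m*x1 = -12.6 - (24.7*0.4)/(-5.5) = -12.6 + 1.7964 = -10.8036

y = -4.4909x - 10.8036


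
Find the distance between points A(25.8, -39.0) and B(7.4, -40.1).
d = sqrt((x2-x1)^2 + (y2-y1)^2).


dx = 7.4 - 25.8 = -18.4
dy = -40.1 + 39.0 = -1.1
d = sqrt(338.56 + 1.21) = sqrt(339.77) = 18.4329

18.4329


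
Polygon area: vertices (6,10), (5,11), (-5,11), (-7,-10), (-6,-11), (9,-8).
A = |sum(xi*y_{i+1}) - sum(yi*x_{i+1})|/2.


sum(xi*y_{i+1}) = 6*11 + 5*11 - 5*(-10) - 7*(-11) - 6*(-8) + 9*10 = 386
sum(yi*x_{i+1}) = 10*5 + 11*(-5) + 11*(-7) - 10*(-6) - 11*9 - 8*6 = -169
Area = |386 + 169|/2 = 555/2 = 277.5000

277.5000 sq units


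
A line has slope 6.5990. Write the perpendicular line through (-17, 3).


Perpendicular slope = -1/m1 = -1/6.5990 = -0.1515
b2 = y0 - m2*x0 = 3 - 17/6.5990 = 3 - 2.5761 = 0.4239

y = -0.1515x + 0.4239


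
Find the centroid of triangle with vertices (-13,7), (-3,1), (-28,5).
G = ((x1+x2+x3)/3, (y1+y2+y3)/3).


Gx = (-13- 3- 28)/3 = -44/3 = -14.6667
Gy = (7+1+5)/3 = 13/3 = 4.3333

G = (-14.6667, 4.3333)


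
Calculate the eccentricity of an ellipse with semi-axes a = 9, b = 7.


c = sqrt(81-49) = sqrt(32) = 5.6569
e = c/a = sqrt(32)/9 = 0.6285

e = 0.6285


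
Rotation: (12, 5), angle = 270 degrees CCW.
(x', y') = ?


cos(270) = 0, sin(270) = -1
x' = 12*0 - 5*(-1) = 5
y' = 12*(-1) + 5*0 = -12

(5, -12)


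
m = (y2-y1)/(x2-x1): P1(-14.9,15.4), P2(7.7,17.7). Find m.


dy = 17.7 - 15.4 = 2.3
dx = 7.7 + 14.9 = 22.6
m = 2.3/22.6 = 0.1018

m = 0.1018


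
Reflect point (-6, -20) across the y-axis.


Reflection rule for y-axis: (-x, y)
(-6, -20) -> (6, -20)

(6, -20)


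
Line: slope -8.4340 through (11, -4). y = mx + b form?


y + 4 = -8.4340(x - 11)
y = -8.4340x - 4 + 8.4340*11
y = -8.4340x + 88.7740

y = -8.4340x + 88.7740


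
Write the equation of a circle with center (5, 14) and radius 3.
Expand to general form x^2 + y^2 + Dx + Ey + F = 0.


(x-5)^2 + (y-14)^2 = 3^2
D = -2h = -10, E = -2k = -28
F = h^2+k^2-r^2 = 25+196-9 = 212

x^2 + y^2 - 10x - 28y + 212 = 0


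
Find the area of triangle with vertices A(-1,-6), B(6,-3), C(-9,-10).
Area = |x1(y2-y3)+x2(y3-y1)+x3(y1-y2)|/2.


-1*(-3+ 10) = -7
6*(-10+ 6) = -24
-9*(-6+ 3) = 27
sum = -4
Area = |-4|/2 = 2.0000

2.0000 sq units


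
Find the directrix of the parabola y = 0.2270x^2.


a = 0.2270
1/(4a) = 1.1013
directrix: y = -1.1013 = -1.1013

y = -1.1013


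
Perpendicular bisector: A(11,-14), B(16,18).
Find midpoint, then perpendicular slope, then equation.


Midpoint = (13.5, 2)
Slope of AB = dy/dx = 32/5 = 6.4000
Perp slope = -dx/dy = -5/32 = -0.1562
b = My - (perp slope)*Mx = 2 + (5*13.5)/32 = 2 + 2.1094 = 4.1094

y = -0.1562x + 4.1094


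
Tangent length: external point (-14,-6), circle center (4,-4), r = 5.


d = sqrt((-14-4)^2 + (-6+ 4)^2) = sqrt(324+4) = 18.1108
L = sqrt(328.0000 - 25) = sqrt(303.0000) = 17.4069

17.4069


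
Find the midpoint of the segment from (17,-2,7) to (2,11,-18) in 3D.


Mx = (17+2)/2 = 9.5000
My = (-2+11)/2 = 4.5000
Mz = (7- 18)/2 = -5.5000

M = (9.5000, 4.5000, -5.5000)


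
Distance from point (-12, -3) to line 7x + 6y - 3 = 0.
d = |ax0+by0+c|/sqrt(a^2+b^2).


|7*(-12) + 6*(-3) - 3| = |-105| = 105
sqrt(49 + 36) = sqrt(85) = 9.2195
d = 105/sqrt(85) = 11.3888

11.3888


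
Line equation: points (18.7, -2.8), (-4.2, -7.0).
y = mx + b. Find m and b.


m = (-4.2)/(-22.9) = 0.1834
b = y1 - m*x1 = -2.8 - (-4.2*18.7)/(-22.9) = -2.8 - 3.4297 = -6.2297

y = 0.1834x - 6.2297


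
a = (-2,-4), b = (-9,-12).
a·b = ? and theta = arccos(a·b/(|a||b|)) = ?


a·b = -2*(-9) - 4*(-12) = 18 + 48 = 66
|a| = sqrt(4+16) = 4.4721
|b| = sqrt(81+144) = 15.0000
cos(theta) = 66/(sqrt(20)*sqrt(225)) = 66/sqrt(4500) = 0.983870
theta = arccos(66/sqrt(4500)) = 10.3048 degrees

a·b = 66, theta = 10.3048 deg


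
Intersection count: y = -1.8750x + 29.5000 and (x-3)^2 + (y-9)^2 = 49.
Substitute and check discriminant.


Substitute y = -1.8750x + 29.5000: (x-3)^2 + (-1.8750x+29.5000-9)^2 = 49
Expand to Ax^2 + Bx + C = 0, where b-k = 20.5
A = 1+m^2 = 4.515625
B = 2(m(b-k) - h) = 2(-1.8750*20.5 - 3) = -82.875
C = h^2 + (b-k)^2 - r^2 = 9 + 420.25 - 49 = 380.25
disc = B^2-4AC = 6868.2656 - 6868.2656 = 0
disc = 0

1 intersection point (tangent)


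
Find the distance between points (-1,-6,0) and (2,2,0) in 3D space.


dx=3, dy=8, dz=0
d = sqrt(9+64+0) = sqrt(73) = 8.5440

8.5440


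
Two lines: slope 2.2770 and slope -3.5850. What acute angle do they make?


m1-m2 = 5.862
1+m1*m2 = -7.163045
tan(theta) = |5.862/(-7.163045)| = 0.818367
theta = arctan(|5.862/(-7.163045)|) = 39.2958 degrees (acute angle)

39.2958 degrees


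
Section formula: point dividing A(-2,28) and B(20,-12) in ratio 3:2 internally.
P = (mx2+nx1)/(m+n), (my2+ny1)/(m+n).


Px = (3*20 + 2*(-2))/5 = 56/5 = 11.2000
Py = (3*(-12) + 2*28)/5 = 20/5 = 4.0000

P = (11.2000, 4.0000)


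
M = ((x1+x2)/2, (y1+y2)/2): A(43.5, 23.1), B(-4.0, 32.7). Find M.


Mx = (43.5 - 4.0)/2 = 39.5/2 = 19.7500
My = (23.1 + 32.7)/2 = 55.8/2 = 27.9000

(19.7500, 27.9000)


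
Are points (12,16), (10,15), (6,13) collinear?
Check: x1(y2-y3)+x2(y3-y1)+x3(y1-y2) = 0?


12*(15-13) + 10*(13-16) + 6*(16-15)
= 24 - 30 + 6 = 0

Yes, collinear (determinant = 0)


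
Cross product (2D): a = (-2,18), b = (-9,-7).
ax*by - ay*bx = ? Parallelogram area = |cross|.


cross = -2*(-7) - 18*(-9) = 14 + 162 = 176
Parallelogram area = |176| = 176

cross = 176, parallelogram area = 176


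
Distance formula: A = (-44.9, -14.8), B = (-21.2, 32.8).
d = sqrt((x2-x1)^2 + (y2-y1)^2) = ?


dx = -21.2 + 44.9 = 23.7
dy = 32.8 + 14.8 = 47.6
d = sqrt(561.69 + 2265.76) = sqrt(2827.45) = 53.1738

53.1738


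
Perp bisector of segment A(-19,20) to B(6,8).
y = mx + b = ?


Midpoint = (-6.5, 14)
Slope of AB = dy/dx = -12/25 = -0.4800
Perp slope = -dx/dy = 25/12 = 2.0833
b = My - (perp slope)*Mx = 14 + (25*(-6.5))/(-12) = 14 + 13.5417 = 27.5417

y = 2.0833x + 27.5417


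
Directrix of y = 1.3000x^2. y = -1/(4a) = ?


a = 1.3000
1/(4a) = 0.1923
directrix: y = -0.1923 = -0.1923

y = -0.1923


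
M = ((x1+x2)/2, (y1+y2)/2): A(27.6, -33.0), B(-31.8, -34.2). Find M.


Mx = (27.6 - 31.8)/2 = -4.2/2 = -2.1000
My = (-33.0 - 34.2)/2 = -67.2/2 = -33.6000

(-2.1000, -33.6000)


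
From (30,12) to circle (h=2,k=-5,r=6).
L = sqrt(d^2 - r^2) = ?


d = sqrt((30-2)^2 + (12+ 5)^2) = sqrt(784+289) = 32.7567
L = sqrt(1073.0000 - 36) = sqrt(1037.0000) = 32.2025

32.2025


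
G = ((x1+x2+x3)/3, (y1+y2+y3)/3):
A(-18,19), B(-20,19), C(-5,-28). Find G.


Gx = (-18- 20- 5)/3 = -43/3 = -14.3333
Gy = (19+19- 28)/3 = 10/3 = 3.3333

G = (-14.3333, 3.3333)


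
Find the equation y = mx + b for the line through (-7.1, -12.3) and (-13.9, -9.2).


m = (3.1)/(-6.8) = -0.4559
b = y1 - m*x1 = -12.3 - (3.1*(-7.1))/(-6.8) = -12.3 - 3.2368 = -15.5368

y = -0.4559x - 15.5368


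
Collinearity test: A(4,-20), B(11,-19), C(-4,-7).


4*(-19+ 7) + 11*(-7+ 20) - 4*(-20+ 19)
= -48 + 143 + 4 = 99

No, not collinear (determinant = 99)


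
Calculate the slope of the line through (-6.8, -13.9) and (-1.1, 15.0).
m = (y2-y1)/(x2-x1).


dy = 15.0 + 13.9 = 28.9
dx = -1.1 + 6.8 = 5.7
m = 28.9/5.7 = 5.0702

m = 5.0702


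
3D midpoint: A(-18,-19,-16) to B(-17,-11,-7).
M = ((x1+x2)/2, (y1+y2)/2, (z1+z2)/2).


Mx = (-18- 17)/2 = -17.5000
My = (-19- 11)/2 = -15.0000
Mz = (-16- 7)/2 = -11.5000

M = (-17.5000, -15.0000, -11.5000)


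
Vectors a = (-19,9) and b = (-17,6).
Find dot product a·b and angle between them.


a·b = -19*(-17) + 9*6 = 323 + 54 = 377
|a| = sqrt(361+81) = 21.0238
|b| = sqrt(289+36) = 18.0278
cos(theta) = 377/(sqrt(442)*sqrt(325)) = 377/sqrt(143650) = 0.994692
theta = arccos(377/sqrt(143650)) = 5.9061 degrees

a·b = 377, theta = 5.9061 deg


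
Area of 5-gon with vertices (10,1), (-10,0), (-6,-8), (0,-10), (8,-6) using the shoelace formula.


sum(xi*y_{i+1}) = 10*0 - 10*(-8) - 6*(-10) + 0*(-6) + 8*1 = 148
sum(yi*x_{i+1}) = 1*(-10) + 0*(-6) - 8*0 - 10*8 - 6*10 = -150
Area = |148 + 150|/2 = 298/2 = 149.0000

149.0000 sq units


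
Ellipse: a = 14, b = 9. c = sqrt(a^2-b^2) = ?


c^2 = 14^2 - 9^2 = 196 - 81 = 115
c = sqrt(115) = 10.7238

c = 10.7238


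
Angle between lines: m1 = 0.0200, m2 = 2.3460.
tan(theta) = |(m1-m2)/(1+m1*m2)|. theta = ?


m1-m2 = -2.326
1+m1*m2 = 1.04692
tan(theta) = |-2.326/1.04692| = 2.221755
theta = arctan(|-2.326/1.04692|) = 65.7677 degrees (acute angle)

65.7677 degrees


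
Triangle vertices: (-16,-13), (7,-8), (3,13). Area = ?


-16*(-8-13) = 336
7*(13+ 13) = 182
3*(-13+ 8) = -15
sum = 503
Area = |503|/2 = 251.5000

251.5000 sq units


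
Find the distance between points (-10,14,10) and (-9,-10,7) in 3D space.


dx=1, dy=-24, dz=-3
d = sqrt(1+576+9) = sqrt(586) = 24.2074

24.2074


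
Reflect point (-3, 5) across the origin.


Reflection rule for origin: (-x, -y)
(-3, 5) -> (3, -5)

(3, -5)


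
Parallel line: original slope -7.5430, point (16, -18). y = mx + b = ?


Parallel lines have equal slopes.
m2 = -7.5430
b2 = -18 + 7.5430*16 = 102.6880

y = -7.5430x + 102.6880


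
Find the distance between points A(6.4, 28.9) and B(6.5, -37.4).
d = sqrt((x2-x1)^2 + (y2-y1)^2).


dx = 6.5 - 6.4 = 0.1
dy = -37.4 - 28.9 = -66.3
d = sqrt(0.01 + 4395.69) = sqrt(4395.7) = 66.3001

66.3001


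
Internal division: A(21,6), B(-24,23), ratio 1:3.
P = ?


Px = (1*(-24) + 3*21)/4 = 39/4 = 9.7500
Py = (1*23 + 3*6)/4 = 41/4 = 10.2500

P = (9.7500, 10.2500)


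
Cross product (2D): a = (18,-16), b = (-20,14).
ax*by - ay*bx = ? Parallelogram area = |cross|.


cross = 18*14 + 16*(-20) = 252 - 320 = -68
Parallelogram area = |-68| = 68

cross = -68, parallelogram area = 68


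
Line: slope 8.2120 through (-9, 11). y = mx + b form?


y - 11 = 8.2120(x + 9)
y = 8.2120x + 11 - 8.2120*(-9)
y = 8.2120x + 84.9080

y = 8.2120x + 84.9080


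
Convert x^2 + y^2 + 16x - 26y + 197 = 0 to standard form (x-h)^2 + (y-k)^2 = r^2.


h = -D/2 = -16/2 = -8
k = -E/2 = 26/2 = 13
r^2 = h^2 + k^2 - F = 64 + 169 - 197 = 36
r = 6

Center (-8, 13), radius = 6


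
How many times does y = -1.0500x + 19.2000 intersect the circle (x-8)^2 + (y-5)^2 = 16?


Substitute y = -1.0500x + 19.2000: (x-8)^2 + (-1.0500x+19.2000-5)^2 = 16
Expand to Ax^2 + Bx + C = 0, where b-k = 14.2
A = 1+m^2 = 2.1025
B = 2(m(b-k) - h) = 2(-1.0500*14.2 - 8) = -45.82
C = h^2 + (b-k)^2 - r^2 = 64 + 201.64 - 16 = 249.64
disc = B^2-4AC = 2099.4724 - 2099.4724 = 0
disc = 0

1 intersection point (tangent)


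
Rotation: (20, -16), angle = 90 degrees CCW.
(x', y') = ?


cos(90) = 0, sin(90) = 1
x' = 20*0 + 16*1 = 16
y' = 20*1 - 16*0 = 20

(16, 20)


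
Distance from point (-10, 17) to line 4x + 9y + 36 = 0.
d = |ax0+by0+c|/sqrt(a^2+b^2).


|4*(-10) + 9*17 + 36| = |149| = 149
sqrt(16 + 81) = sqrt(97) = 9.8489
d = 149/sqrt(97) = 15.1287

15.1287


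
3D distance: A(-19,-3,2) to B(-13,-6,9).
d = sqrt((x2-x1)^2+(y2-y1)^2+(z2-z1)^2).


dx=6, dy=-3, dz=7
d = sqrt(36+9+49) = sqrt(94) = 9.6954

9.6954


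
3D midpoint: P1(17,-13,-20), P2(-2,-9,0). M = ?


Mx = (17- 2)/2 = 7.5000
My = (-13- 9)/2 = -11.0000
Mz = (-20+0)/2 = -10.0000

M = (7.5000, -11.0000, -10.0000)


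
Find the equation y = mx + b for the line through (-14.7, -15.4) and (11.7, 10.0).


m = (25.4)/(26.4) = 0.9621
b = y1 - m*x1 = -15.4 - (25.4*(-14.7))/(26.4) = -15.4 + 14.1432 = -1.2568

y = 0.9621x - 1.2568


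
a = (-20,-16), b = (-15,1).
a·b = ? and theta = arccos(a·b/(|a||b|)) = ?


a·b = -20*(-15) - 16*1 = 300 - 16 = 284
|a| = sqrt(400+256) = 25.6125
|b| = sqrt(225+1) = 15.0333
cos(theta) = 284/(sqrt(656)*sqrt(226)) = 284/sqrt(148256) = 0.737585
theta = arccos(284/sqrt(148256)) = 42.4739 degrees

a·b = 284, theta = 42.4739 deg


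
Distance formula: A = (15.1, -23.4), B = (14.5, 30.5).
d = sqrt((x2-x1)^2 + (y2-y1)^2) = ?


dx = 14.5 - 15.1 = -0.6
dy = 30.5 + 23.4 = 53.9
d = sqrt(0.36 + 2905.21) = sqrt(2905.57) = 53.9033

53.9033


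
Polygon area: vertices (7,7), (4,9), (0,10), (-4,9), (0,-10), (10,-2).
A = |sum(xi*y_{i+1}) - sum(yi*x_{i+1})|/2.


sum(xi*y_{i+1}) = 7*9 + 4*10 + 0*9 - 4*(-10) + 0*(-2) + 10*7 = 213
sum(yi*x_{i+1}) = 7*4 + 9*0 + 10*(-4) + 9*0 - 10*10 - 2*7 = -126
Area = |213 + 126|/2 = 339/2 = 169.5000

169.5000 sq units


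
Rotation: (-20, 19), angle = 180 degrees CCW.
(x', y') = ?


cos(180) = -1, sin(180) = 0
x' = -20*(-1) - 19*0 = 20
y' = -20*0 + 19*(-1) = -19

(20, -19)


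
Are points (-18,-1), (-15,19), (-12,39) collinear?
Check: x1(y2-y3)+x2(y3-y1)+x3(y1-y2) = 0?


-18*(19-39) - 15*(39+ 1) - 12*(-1-19)
= 360 - 600 + 240 = 0

Yes, collinear (determinant = 0)


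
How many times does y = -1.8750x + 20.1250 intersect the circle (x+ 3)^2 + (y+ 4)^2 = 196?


Substitute y = -1.8750x + 20.1250: (x+ 3)^2 + (-1.8750x+20.1250+ 4)^2 = 196
Expand to Ax^2 + Bx + C = 0, where b-k = 24.125
A = 1+m^2 = 4.515625
B = 2(m(b-k) - h) = 2(-1.8750*24.125 + 3) = -84.46875
C = h^2 + (b-k)^2 - r^2 = 9 + 582.015625 - 196 = 395.015625
disc = B^2-4AC = 7134.9697 - 7134.9697 = 0
disc = 0

1 intersection point (tangent)


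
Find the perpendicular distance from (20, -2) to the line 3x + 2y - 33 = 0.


|3*20 + 2*(-2) - 33| = |23| = 23
sqrt(9 + 4) = sqrt(13) = 3.6056
d = 23/sqrt(13) = 6.3791

6.3791


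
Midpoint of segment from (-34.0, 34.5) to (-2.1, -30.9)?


Mx = (-34.0 - 2.1)/2 = -36.1/2 = -18.0500
My = (34.5 - 30.9)/2 = 3.6/2 = 1.8000

(-18.0500, 1.8000)


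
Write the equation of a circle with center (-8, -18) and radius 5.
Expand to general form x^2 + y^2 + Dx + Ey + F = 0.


(x+ 8)^2 + (y+ 18)^2 = 5^2
D = -2h = 16, E = -2k = 36
F = h^2+k^2-r^2 = 64+324-25 = 363

x^2 + y^2 + 16x + 36y + 363 = 0


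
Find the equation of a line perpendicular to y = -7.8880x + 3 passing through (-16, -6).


Perpendicular slope = -1/m1 = -1/(-7.8880) = 0.1268
b2 = y0 - m2*x0 = -6 - 16/(-7.8880) = -6 + 2.0284 = -3.9716

y = 0.1268x - 3.9716


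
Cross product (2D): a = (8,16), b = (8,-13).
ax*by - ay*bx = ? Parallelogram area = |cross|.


cross = 8*(-13) - 16*8 = -104 - 128 = -232
Parallelogram area = |-232| = 232

cross = -232, parallelogram area = 232


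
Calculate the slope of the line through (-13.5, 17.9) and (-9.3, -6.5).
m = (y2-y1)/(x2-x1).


dy = -6.5 - 17.9 = -24.4
dx = -9.3 + 13.5 = 4.2
m = -24.4/4.2 = -5.8095

m = -5.8095


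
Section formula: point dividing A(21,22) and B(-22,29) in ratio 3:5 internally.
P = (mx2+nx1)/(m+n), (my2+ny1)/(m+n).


Px = (3*(-22) + 5*21)/8 = 39/8 = 4.8750
Py = (3*29 + 5*22)/8 = 197/8 = 24.6250

P = (4.8750, 24.6250)


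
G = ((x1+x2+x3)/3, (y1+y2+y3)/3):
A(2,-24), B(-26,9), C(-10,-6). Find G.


Gx = (2- 26- 10)/3 = -34/3 = -11.3333
Gy = (-24+9- 6)/3 = -21/3 = -7.0000

G = (-11.3333, -7.0000)


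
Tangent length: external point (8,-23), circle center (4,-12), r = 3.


d = sqrt((8-4)^2 + (-23+ 12)^2) = sqrt(16+121) = 11.7047
L = sqrt(137.0000 - 9) = sqrt(128.0000) = 11.3137

11.3137
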